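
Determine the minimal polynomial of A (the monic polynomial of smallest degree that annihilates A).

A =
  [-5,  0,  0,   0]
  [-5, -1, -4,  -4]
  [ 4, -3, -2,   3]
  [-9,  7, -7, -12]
x^2 + 10*x + 25

The characteristic polynomial is χ_A(x) = (x + 5)^4, so the eigenvalues are known. The minimal polynomial is
  m_A(x) = Π_λ (x − λ)^{k_λ}
where k_λ is the size of the *largest* Jordan block for λ (equivalently, the smallest k with (A − λI)^k v = 0 for every generalised eigenvector v of λ).

  λ = -5: largest Jordan block has size 2, contributing (x + 5)^2

So m_A(x) = (x + 5)^2 = x^2 + 10*x + 25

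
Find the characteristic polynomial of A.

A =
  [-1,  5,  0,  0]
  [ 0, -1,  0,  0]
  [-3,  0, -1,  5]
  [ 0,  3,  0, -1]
x^4 + 4*x^3 + 6*x^2 + 4*x + 1

Expanding det(x·I − A) (e.g. by cofactor expansion or by noting that A is similar to its Jordan form J, which has the same characteristic polynomial as A) gives
  χ_A(x) = x^4 + 4*x^3 + 6*x^2 + 4*x + 1
which factors as (x + 1)^4. The eigenvalues (with algebraic multiplicities) are λ = -1 with multiplicity 4.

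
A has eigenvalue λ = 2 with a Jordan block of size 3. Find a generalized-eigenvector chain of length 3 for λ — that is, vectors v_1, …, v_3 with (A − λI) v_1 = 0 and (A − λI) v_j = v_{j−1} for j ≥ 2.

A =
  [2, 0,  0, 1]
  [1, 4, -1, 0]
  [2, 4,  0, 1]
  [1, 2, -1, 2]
A Jordan chain for λ = 2 of length 3:
v_1 = (1, 0, 1, 0)ᵀ
v_2 = (0, 1, 2, 1)ᵀ
v_3 = (1, 0, 0, 0)ᵀ

Let N = A − (2)·I. We want v_3 with N^3 v_3 = 0 but N^2 v_3 ≠ 0; then v_{j-1} := N · v_j for j = 3, …, 2.

Pick v_3 = (1, 0, 0, 0)ᵀ.
Then v_2 = N · v_3 = (0, 1, 2, 1)ᵀ.
Then v_1 = N · v_2 = (1, 0, 1, 0)ᵀ.

Sanity check: (A − (2)·I) v_1 = (0, 0, 0, 0)ᵀ = 0. ✓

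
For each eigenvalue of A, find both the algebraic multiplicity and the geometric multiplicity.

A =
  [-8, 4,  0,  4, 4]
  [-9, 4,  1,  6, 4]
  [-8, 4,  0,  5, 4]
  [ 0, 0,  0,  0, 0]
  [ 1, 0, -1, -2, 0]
λ = -4: alg = 1, geom = 1; λ = 0: alg = 4, geom = 2

Step 1 — factor the characteristic polynomial to read off the algebraic multiplicities:
  χ_A(x) = x^4*(x + 4)

Step 2 — compute geometric multiplicities via the rank-nullity identity g(λ) = n − rank(A − λI):
  rank(A − (-4)·I) = 4, so dim ker(A − (-4)·I) = n − 4 = 1
  rank(A − (0)·I) = 3, so dim ker(A − (0)·I) = n − 3 = 2

Summary:
  λ = -4: algebraic multiplicity = 1, geometric multiplicity = 1
  λ = 0: algebraic multiplicity = 4, geometric multiplicity = 2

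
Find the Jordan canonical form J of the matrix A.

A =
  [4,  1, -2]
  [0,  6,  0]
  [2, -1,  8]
J_2(6) ⊕ J_1(6)

The characteristic polynomial is
  det(x·I − A) = x^3 - 18*x^2 + 108*x - 216 = (x - 6)^3

Eigenvalues and multiplicities (the geometric multiplicity of λ is n − rank(A − λI), which equals the number of Jordan blocks for λ):
  λ = 6: algebraic multiplicity = 3, geometric multiplicity = 2

Determining the block sizes for each eigenvalue:
  λ = 6: 2 blocks summing to 3 forces exactly one block of size 2 and the rest size 1 → block sizes [2, 1]

Assembling the blocks gives a Jordan form
J =
  [6, 1, 0]
  [0, 6, 0]
  [0, 0, 6]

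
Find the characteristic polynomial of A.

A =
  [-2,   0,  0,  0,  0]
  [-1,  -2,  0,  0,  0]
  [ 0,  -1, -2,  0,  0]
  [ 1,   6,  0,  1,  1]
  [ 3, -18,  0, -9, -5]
x^5 + 10*x^4 + 40*x^3 + 80*x^2 + 80*x + 32

Expanding det(x·I − A) (e.g. by cofactor expansion or by noting that A is similar to its Jordan form J, which has the same characteristic polynomial as A) gives
  χ_A(x) = x^5 + 10*x^4 + 40*x^3 + 80*x^2 + 80*x + 32
which factors as (x + 2)^5. The eigenvalues (with algebraic multiplicities) are λ = -2 with multiplicity 5.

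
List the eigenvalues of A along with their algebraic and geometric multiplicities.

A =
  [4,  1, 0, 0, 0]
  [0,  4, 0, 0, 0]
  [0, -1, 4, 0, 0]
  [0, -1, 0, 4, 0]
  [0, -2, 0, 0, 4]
λ = 4: alg = 5, geom = 4

Step 1 — factor the characteristic polynomial to read off the algebraic multiplicities:
  χ_A(x) = (x - 4)^5

Step 2 — compute geometric multiplicities via the rank-nullity identity g(λ) = n − rank(A − λI):
  rank(A − (4)·I) = 1, so dim ker(A − (4)·I) = n − 1 = 4

Summary:
  λ = 4: algebraic multiplicity = 5, geometric multiplicity = 4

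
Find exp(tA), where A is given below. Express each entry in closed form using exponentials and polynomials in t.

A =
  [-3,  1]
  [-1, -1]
e^{tA} =
  [-t*exp(-2*t) + exp(-2*t), t*exp(-2*t)]
  [-t*exp(-2*t), t*exp(-2*t) + exp(-2*t)]

Strategy: write A = P · J · P⁻¹ where J is a Jordan canonical form, so e^{tA} = P · e^{tJ} · P⁻¹, and e^{tJ} can be computed block-by-block.

A has Jordan form
J =
  [-2,  1]
  [ 0, -2]
(up to reordering of blocks).

Per-block formulas:
  For a 2×2 Jordan block J_2(-2): exp(t · J_2(-2)) = e^(-2t)·(I + t·N), where N is the 2×2 nilpotent shift.

After assembling e^{tJ} and conjugating by P, we get:

e^{tA} =
  [-t*exp(-2*t) + exp(-2*t), t*exp(-2*t)]
  [-t*exp(-2*t), t*exp(-2*t) + exp(-2*t)]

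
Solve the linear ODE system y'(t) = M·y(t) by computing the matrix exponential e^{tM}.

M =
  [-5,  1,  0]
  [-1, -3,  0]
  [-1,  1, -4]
e^{tM} =
  [-t*exp(-4*t) + exp(-4*t), t*exp(-4*t), 0]
  [-t*exp(-4*t), t*exp(-4*t) + exp(-4*t), 0]
  [-t*exp(-4*t), t*exp(-4*t), exp(-4*t)]

Strategy: write M = P · J · P⁻¹ where J is a Jordan canonical form, so e^{tM} = P · e^{tJ} · P⁻¹, and e^{tJ} can be computed block-by-block.

M has Jordan form
J =
  [-4,  1,  0]
  [ 0, -4,  0]
  [ 0,  0, -4]
(up to reordering of blocks).

Per-block formulas:
  For a 1×1 block at λ = -4: exp(t · [-4]) = [e^(-4t)].
  For a 2×2 Jordan block J_2(-4): exp(t · J_2(-4)) = e^(-4t)·(I + t·N), where N is the 2×2 nilpotent shift.

After assembling e^{tJ} and conjugating by P, we get:

e^{tM} =
  [-t*exp(-4*t) + exp(-4*t), t*exp(-4*t), 0]
  [-t*exp(-4*t), t*exp(-4*t) + exp(-4*t), 0]
  [-t*exp(-4*t), t*exp(-4*t), exp(-4*t)]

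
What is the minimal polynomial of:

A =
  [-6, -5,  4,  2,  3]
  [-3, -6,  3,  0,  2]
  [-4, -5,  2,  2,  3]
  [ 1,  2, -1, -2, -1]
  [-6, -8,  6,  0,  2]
x^3 + 6*x^2 + 12*x + 8

The characteristic polynomial is χ_A(x) = (x + 2)^5, so the eigenvalues are known. The minimal polynomial is
  m_A(x) = Π_λ (x − λ)^{k_λ}
where k_λ is the size of the *largest* Jordan block for λ (equivalently, the smallest k with (A − λI)^k v = 0 for every generalised eigenvector v of λ).

  λ = -2: largest Jordan block has size 3, contributing (x + 2)^3

So m_A(x) = (x + 2)^3 = x^3 + 6*x^2 + 12*x + 8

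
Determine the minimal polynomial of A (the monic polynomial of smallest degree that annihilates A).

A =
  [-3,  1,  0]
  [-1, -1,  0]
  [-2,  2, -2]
x^2 + 4*x + 4

The characteristic polynomial is χ_A(x) = (x + 2)^3, so the eigenvalues are known. The minimal polynomial is
  m_A(x) = Π_λ (x − λ)^{k_λ}
where k_λ is the size of the *largest* Jordan block for λ (equivalently, the smallest k with (A − λI)^k v = 0 for every generalised eigenvector v of λ).

  λ = -2: largest Jordan block has size 2, contributing (x + 2)^2

So m_A(x) = (x + 2)^2 = x^2 + 4*x + 4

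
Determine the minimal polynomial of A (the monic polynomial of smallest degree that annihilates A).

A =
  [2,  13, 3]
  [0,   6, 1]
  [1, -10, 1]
x^3 - 9*x^2 + 27*x - 27

The characteristic polynomial is χ_A(x) = (x - 3)^3, so the eigenvalues are known. The minimal polynomial is
  m_A(x) = Π_λ (x − λ)^{k_λ}
where k_λ is the size of the *largest* Jordan block for λ (equivalently, the smallest k with (A − λI)^k v = 0 for every generalised eigenvector v of λ).

  λ = 3: largest Jordan block has size 3, contributing (x − 3)^3

So m_A(x) = (x - 3)^3 = x^3 - 9*x^2 + 27*x - 27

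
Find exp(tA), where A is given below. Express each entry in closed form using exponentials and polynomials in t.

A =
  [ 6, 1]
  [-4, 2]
e^{tA} =
  [2*t*exp(4*t) + exp(4*t), t*exp(4*t)]
  [-4*t*exp(4*t), -2*t*exp(4*t) + exp(4*t)]

Strategy: write A = P · J · P⁻¹ where J is a Jordan canonical form, so e^{tA} = P · e^{tJ} · P⁻¹, and e^{tJ} can be computed block-by-block.

A has Jordan form
J =
  [4, 1]
  [0, 4]
(up to reordering of blocks).

Per-block formulas:
  For a 2×2 Jordan block J_2(4): exp(t · J_2(4)) = e^(4t)·(I + t·N), where N is the 2×2 nilpotent shift.

After assembling e^{tJ} and conjugating by P, we get:

e^{tA} =
  [2*t*exp(4*t) + exp(4*t), t*exp(4*t)]
  [-4*t*exp(4*t), -2*t*exp(4*t) + exp(4*t)]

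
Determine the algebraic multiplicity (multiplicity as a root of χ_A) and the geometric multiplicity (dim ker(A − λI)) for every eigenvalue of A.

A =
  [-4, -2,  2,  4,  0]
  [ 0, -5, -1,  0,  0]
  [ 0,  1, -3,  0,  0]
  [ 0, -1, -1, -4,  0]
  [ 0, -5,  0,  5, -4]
λ = -4: alg = 5, geom = 3

Step 1 — factor the characteristic polynomial to read off the algebraic multiplicities:
  χ_A(x) = (x + 4)^5

Step 2 — compute geometric multiplicities via the rank-nullity identity g(λ) = n − rank(A − λI):
  rank(A − (-4)·I) = 2, so dim ker(A − (-4)·I) = n − 2 = 3

Summary:
  λ = -4: algebraic multiplicity = 5, geometric multiplicity = 3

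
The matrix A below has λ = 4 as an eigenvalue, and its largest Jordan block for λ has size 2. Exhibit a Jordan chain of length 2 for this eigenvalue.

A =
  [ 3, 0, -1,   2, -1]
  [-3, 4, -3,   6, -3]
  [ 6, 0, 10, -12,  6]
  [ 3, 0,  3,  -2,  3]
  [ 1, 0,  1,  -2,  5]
A Jordan chain for λ = 4 of length 2:
v_1 = (-1, -3, 6, 3, 1)ᵀ
v_2 = (1, 0, 0, 0, 0)ᵀ

Let N = A − (4)·I. We want v_2 with N^2 v_2 = 0 but N^1 v_2 ≠ 0; then v_{j-1} := N · v_j for j = 2, …, 2.

Pick v_2 = (1, 0, 0, 0, 0)ᵀ.
Then v_1 = N · v_2 = (-1, -3, 6, 3, 1)ᵀ.

Sanity check: (A − (4)·I) v_1 = (0, 0, 0, 0, 0)ᵀ = 0. ✓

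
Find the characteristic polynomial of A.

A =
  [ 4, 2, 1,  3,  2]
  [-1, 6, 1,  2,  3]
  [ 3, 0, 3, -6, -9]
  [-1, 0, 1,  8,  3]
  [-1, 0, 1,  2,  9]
x^5 - 30*x^4 + 360*x^3 - 2160*x^2 + 6480*x - 7776

Expanding det(x·I − A) (e.g. by cofactor expansion or by noting that A is similar to its Jordan form J, which has the same characteristic polynomial as A) gives
  χ_A(x) = x^5 - 30*x^4 + 360*x^3 - 2160*x^2 + 6480*x - 7776
which factors as (x - 6)^5. The eigenvalues (with algebraic multiplicities) are λ = 6 with multiplicity 5.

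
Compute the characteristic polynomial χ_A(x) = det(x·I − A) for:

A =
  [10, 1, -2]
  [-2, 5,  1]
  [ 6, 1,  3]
x^3 - 18*x^2 + 108*x - 216

Expanding det(x·I − A) (e.g. by cofactor expansion or by noting that A is similar to its Jordan form J, which has the same characteristic polynomial as A) gives
  χ_A(x) = x^3 - 18*x^2 + 108*x - 216
which factors as (x - 6)^3. The eigenvalues (with algebraic multiplicities) are λ = 6 with multiplicity 3.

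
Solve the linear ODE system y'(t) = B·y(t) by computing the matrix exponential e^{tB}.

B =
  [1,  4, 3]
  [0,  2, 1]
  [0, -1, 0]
e^{tB} =
  [exp(t), t^2*exp(t)/2 + 4*t*exp(t), t^2*exp(t)/2 + 3*t*exp(t)]
  [0, t*exp(t) + exp(t), t*exp(t)]
  [0, -t*exp(t), -t*exp(t) + exp(t)]

Strategy: write B = P · J · P⁻¹ where J is a Jordan canonical form, so e^{tB} = P · e^{tJ} · P⁻¹, and e^{tJ} can be computed block-by-block.

B has Jordan form
J =
  [1, 1, 0]
  [0, 1, 1]
  [0, 0, 1]
(up to reordering of blocks).

Per-block formulas:
  For a 3×3 Jordan block J_3(1): exp(t · J_3(1)) = e^(1t)·(I + t·N + (t^2/2)·N^2), where N is the 3×3 nilpotent shift.

After assembling e^{tJ} and conjugating by P, we get:

e^{tB} =
  [exp(t), t^2*exp(t)/2 + 4*t*exp(t), t^2*exp(t)/2 + 3*t*exp(t)]
  [0, t*exp(t) + exp(t), t*exp(t)]
  [0, -t*exp(t), -t*exp(t) + exp(t)]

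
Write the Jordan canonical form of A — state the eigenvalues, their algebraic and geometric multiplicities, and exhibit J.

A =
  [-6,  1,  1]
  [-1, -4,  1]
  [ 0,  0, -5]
J_2(-5) ⊕ J_1(-5)

The characteristic polynomial is
  det(x·I − A) = x^3 + 15*x^2 + 75*x + 125 = (x + 5)^3

Eigenvalues and multiplicities (the geometric multiplicity of λ is n − rank(A − λI), which equals the number of Jordan blocks for λ):
  λ = -5: algebraic multiplicity = 3, geometric multiplicity = 2

Determining the block sizes for each eigenvalue:
  λ = -5: 2 blocks summing to 3 forces exactly one block of size 2 and the rest size 1 → block sizes [2, 1]

Assembling the blocks gives a Jordan form
J =
  [-5,  1,  0]
  [ 0, -5,  0]
  [ 0,  0, -5]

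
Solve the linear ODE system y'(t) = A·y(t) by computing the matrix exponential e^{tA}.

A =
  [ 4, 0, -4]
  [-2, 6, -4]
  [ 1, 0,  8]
e^{tA} =
  [-2*t*exp(6*t) + exp(6*t), 0, -4*t*exp(6*t)]
  [-2*t*exp(6*t), exp(6*t), -4*t*exp(6*t)]
  [t*exp(6*t), 0, 2*t*exp(6*t) + exp(6*t)]

Strategy: write A = P · J · P⁻¹ where J is a Jordan canonical form, so e^{tA} = P · e^{tJ} · P⁻¹, and e^{tJ} can be computed block-by-block.

A has Jordan form
J =
  [6, 1, 0]
  [0, 6, 0]
  [0, 0, 6]
(up to reordering of blocks).

Per-block formulas:
  For a 1×1 block at λ = 6: exp(t · [6]) = [e^(6t)].
  For a 2×2 Jordan block J_2(6): exp(t · J_2(6)) = e^(6t)·(I + t·N), where N is the 2×2 nilpotent shift.

After assembling e^{tJ} and conjugating by P, we get:

e^{tA} =
  [-2*t*exp(6*t) + exp(6*t), 0, -4*t*exp(6*t)]
  [-2*t*exp(6*t), exp(6*t), -4*t*exp(6*t)]
  [t*exp(6*t), 0, 2*t*exp(6*t) + exp(6*t)]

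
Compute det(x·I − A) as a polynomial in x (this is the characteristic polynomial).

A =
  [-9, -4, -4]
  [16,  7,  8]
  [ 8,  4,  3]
x^3 - x^2 - 5*x - 3

Expanding det(x·I − A) (e.g. by cofactor expansion or by noting that A is similar to its Jordan form J, which has the same characteristic polynomial as A) gives
  χ_A(x) = x^3 - x^2 - 5*x - 3
which factors as (x - 3)*(x + 1)^2. The eigenvalues (with algebraic multiplicities) are λ = -1 with multiplicity 2, λ = 3 with multiplicity 1.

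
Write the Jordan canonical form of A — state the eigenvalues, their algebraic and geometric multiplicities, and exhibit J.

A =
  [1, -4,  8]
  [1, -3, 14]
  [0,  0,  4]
J_2(-1) ⊕ J_1(4)

The characteristic polynomial is
  det(x·I − A) = x^3 - 2*x^2 - 7*x - 4 = (x - 4)*(x + 1)^2

Eigenvalues and multiplicities (the geometric multiplicity of λ is n − rank(A − λI), which equals the number of Jordan blocks for λ):
  λ = -1: algebraic multiplicity = 2, geometric multiplicity = 1
  λ = 4: algebraic multiplicity = 1, geometric multiplicity = 1

Determining the block sizes for each eigenvalue:
  λ = -1: one block (gm = 1), so the single block has size am = 2 → block sizes [2]
  λ = 4: one block (gm = 1), so the single block has size am = 1 → block sizes [1]

Assembling the blocks gives a Jordan form
J =
  [-1,  1, 0]
  [ 0, -1, 0]
  [ 0,  0, 4]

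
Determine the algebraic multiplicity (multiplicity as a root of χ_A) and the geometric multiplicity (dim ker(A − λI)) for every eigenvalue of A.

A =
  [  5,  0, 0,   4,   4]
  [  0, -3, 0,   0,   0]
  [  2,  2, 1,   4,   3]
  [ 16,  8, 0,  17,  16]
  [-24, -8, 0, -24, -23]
λ = -3: alg = 2, geom = 2; λ = 1: alg = 3, geom = 2

Step 1 — factor the characteristic polynomial to read off the algebraic multiplicities:
  χ_A(x) = (x - 1)^3*(x + 3)^2

Step 2 — compute geometric multiplicities via the rank-nullity identity g(λ) = n − rank(A − λI):
  rank(A − (-3)·I) = 3, so dim ker(A − (-3)·I) = n − 3 = 2
  rank(A − (1)·I) = 3, so dim ker(A − (1)·I) = n − 3 = 2

Summary:
  λ = -3: algebraic multiplicity = 2, geometric multiplicity = 2
  λ = 1: algebraic multiplicity = 3, geometric multiplicity = 2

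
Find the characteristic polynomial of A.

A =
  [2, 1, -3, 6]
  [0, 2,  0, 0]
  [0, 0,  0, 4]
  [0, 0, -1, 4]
x^4 - 8*x^3 + 24*x^2 - 32*x + 16

Expanding det(x·I − A) (e.g. by cofactor expansion or by noting that A is similar to its Jordan form J, which has the same characteristic polynomial as A) gives
  χ_A(x) = x^4 - 8*x^3 + 24*x^2 - 32*x + 16
which factors as (x - 2)^4. The eigenvalues (with algebraic multiplicities) are λ = 2 with multiplicity 4.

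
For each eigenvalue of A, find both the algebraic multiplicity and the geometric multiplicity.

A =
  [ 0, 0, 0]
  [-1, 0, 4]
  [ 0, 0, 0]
λ = 0: alg = 3, geom = 2

Step 1 — factor the characteristic polynomial to read off the algebraic multiplicities:
  χ_A(x) = x^3

Step 2 — compute geometric multiplicities via the rank-nullity identity g(λ) = n − rank(A − λI):
  rank(A − (0)·I) = 1, so dim ker(A − (0)·I) = n − 1 = 2

Summary:
  λ = 0: algebraic multiplicity = 3, geometric multiplicity = 2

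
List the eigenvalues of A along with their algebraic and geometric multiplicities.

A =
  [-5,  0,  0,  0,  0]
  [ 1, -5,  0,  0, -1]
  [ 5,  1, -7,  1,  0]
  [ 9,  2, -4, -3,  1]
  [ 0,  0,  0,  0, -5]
λ = -5: alg = 5, geom = 3

Step 1 — factor the characteristic polynomial to read off the algebraic multiplicities:
  χ_A(x) = (x + 5)^5

Step 2 — compute geometric multiplicities via the rank-nullity identity g(λ) = n − rank(A − λI):
  rank(A − (-5)·I) = 2, so dim ker(A − (-5)·I) = n − 2 = 3

Summary:
  λ = -5: algebraic multiplicity = 5, geometric multiplicity = 3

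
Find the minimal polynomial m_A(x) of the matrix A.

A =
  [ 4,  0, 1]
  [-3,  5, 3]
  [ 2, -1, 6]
x^3 - 15*x^2 + 75*x - 125

The characteristic polynomial is χ_A(x) = (x - 5)^3, so the eigenvalues are known. The minimal polynomial is
  m_A(x) = Π_λ (x − λ)^{k_λ}
where k_λ is the size of the *largest* Jordan block for λ (equivalently, the smallest k with (A − λI)^k v = 0 for every generalised eigenvector v of λ).

  λ = 5: largest Jordan block has size 3, contributing (x − 5)^3

So m_A(x) = (x - 5)^3 = x^3 - 15*x^2 + 75*x - 125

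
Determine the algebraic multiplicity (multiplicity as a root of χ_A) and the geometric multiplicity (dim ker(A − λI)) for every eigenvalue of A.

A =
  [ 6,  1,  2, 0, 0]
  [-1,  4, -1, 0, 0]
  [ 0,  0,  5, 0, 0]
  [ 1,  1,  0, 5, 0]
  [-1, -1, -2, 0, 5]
λ = 5: alg = 5, geom = 3

Step 1 — factor the characteristic polynomial to read off the algebraic multiplicities:
  χ_A(x) = (x - 5)^5

Step 2 — compute geometric multiplicities via the rank-nullity identity g(λ) = n − rank(A − λI):
  rank(A − (5)·I) = 2, so dim ker(A − (5)·I) = n − 2 = 3

Summary:
  λ = 5: algebraic multiplicity = 5, geometric multiplicity = 3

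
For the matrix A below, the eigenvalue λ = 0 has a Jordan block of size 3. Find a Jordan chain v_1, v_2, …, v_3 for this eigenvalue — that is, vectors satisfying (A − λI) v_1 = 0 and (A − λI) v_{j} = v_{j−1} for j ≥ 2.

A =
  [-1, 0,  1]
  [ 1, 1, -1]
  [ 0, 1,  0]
A Jordan chain for λ = 0 of length 3:
v_1 = (1, 0, 1)ᵀ
v_2 = (-1, 1, 0)ᵀ
v_3 = (1, 0, 0)ᵀ

Let N = A − (0)·I. We want v_3 with N^3 v_3 = 0 but N^2 v_3 ≠ 0; then v_{j-1} := N · v_j for j = 3, …, 2.

Pick v_3 = (1, 0, 0)ᵀ.
Then v_2 = N · v_3 = (-1, 1, 0)ᵀ.
Then v_1 = N · v_2 = (1, 0, 1)ᵀ.

Sanity check: (A − (0)·I) v_1 = (0, 0, 0)ᵀ = 0. ✓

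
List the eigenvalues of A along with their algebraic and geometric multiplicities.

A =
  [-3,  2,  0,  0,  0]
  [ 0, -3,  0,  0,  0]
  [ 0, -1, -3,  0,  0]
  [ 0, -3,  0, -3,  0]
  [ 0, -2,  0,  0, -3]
λ = -3: alg = 5, geom = 4

Step 1 — factor the characteristic polynomial to read off the algebraic multiplicities:
  χ_A(x) = (x + 3)^5

Step 2 — compute geometric multiplicities via the rank-nullity identity g(λ) = n − rank(A − λI):
  rank(A − (-3)·I) = 1, so dim ker(A − (-3)·I) = n − 1 = 4

Summary:
  λ = -3: algebraic multiplicity = 5, geometric multiplicity = 4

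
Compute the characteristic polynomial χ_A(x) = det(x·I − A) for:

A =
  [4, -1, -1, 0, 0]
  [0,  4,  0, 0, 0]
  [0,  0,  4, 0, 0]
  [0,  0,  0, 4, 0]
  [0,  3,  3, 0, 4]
x^5 - 20*x^4 + 160*x^3 - 640*x^2 + 1280*x - 1024

Expanding det(x·I − A) (e.g. by cofactor expansion or by noting that A is similar to its Jordan form J, which has the same characteristic polynomial as A) gives
  χ_A(x) = x^5 - 20*x^4 + 160*x^3 - 640*x^2 + 1280*x - 1024
which factors as (x - 4)^5. The eigenvalues (with algebraic multiplicities) are λ = 4 with multiplicity 5.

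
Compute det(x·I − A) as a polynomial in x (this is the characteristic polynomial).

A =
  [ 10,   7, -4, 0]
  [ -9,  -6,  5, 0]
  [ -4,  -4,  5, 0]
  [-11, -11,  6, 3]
x^4 - 12*x^3 + 54*x^2 - 108*x + 81

Expanding det(x·I − A) (e.g. by cofactor expansion or by noting that A is similar to its Jordan form J, which has the same characteristic polynomial as A) gives
  χ_A(x) = x^4 - 12*x^3 + 54*x^2 - 108*x + 81
which factors as (x - 3)^4. The eigenvalues (with algebraic multiplicities) are λ = 3 with multiplicity 4.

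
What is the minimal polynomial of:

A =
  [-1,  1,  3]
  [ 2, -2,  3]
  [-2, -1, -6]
x^2 + 6*x + 9

The characteristic polynomial is χ_A(x) = (x + 3)^3, so the eigenvalues are known. The minimal polynomial is
  m_A(x) = Π_λ (x − λ)^{k_λ}
where k_λ is the size of the *largest* Jordan block for λ (equivalently, the smallest k with (A − λI)^k v = 0 for every generalised eigenvector v of λ).

  λ = -3: largest Jordan block has size 2, contributing (x + 3)^2

So m_A(x) = (x + 3)^2 = x^2 + 6*x + 9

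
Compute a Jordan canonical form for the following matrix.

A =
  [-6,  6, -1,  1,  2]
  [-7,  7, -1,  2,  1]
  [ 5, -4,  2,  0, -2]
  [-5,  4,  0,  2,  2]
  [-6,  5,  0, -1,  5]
J_3(2) ⊕ J_2(2)

The characteristic polynomial is
  det(x·I − A) = x^5 - 10*x^4 + 40*x^3 - 80*x^2 + 80*x - 32 = (x - 2)^5

Eigenvalues and multiplicities (the geometric multiplicity of λ is n − rank(A − λI), which equals the number of Jordan blocks for λ):
  λ = 2: algebraic multiplicity = 5, geometric multiplicity = 2

Determining the block sizes for each eigenvalue:
  λ = 2: with am = 5 and gm = 2, the partition is not yet determined (e.g. several partitions of 5 into 2 parts exist). Let N = A − (2)·I. Computing rank(N^1) = 3, rank(N^2) = 1, rank(N^3) = 0; the number of blocks of size ≥ j is rank(N^{j−1}) − rank(N^j), giving [2, 2, 1]. So we have 1 block(s) of size 3, 1 block(s) of size 2 → block sizes [3, 2]

Assembling the blocks gives a Jordan form
J =
  [2, 1, 0, 0, 0]
  [0, 2, 1, 0, 0]
  [0, 0, 2, 0, 0]
  [0, 0, 0, 2, 1]
  [0, 0, 0, 0, 2]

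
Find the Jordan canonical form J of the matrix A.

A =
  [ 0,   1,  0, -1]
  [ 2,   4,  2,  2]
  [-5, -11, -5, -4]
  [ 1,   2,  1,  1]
J_3(0) ⊕ J_1(0)

The characteristic polynomial is
  det(x·I − A) = x^4

Eigenvalues and multiplicities (the geometric multiplicity of λ is n − rank(A − λI), which equals the number of Jordan blocks for λ):
  λ = 0: algebraic multiplicity = 4, geometric multiplicity = 2

Determining the block sizes for each eigenvalue:
  λ = 0: with am = 4 and gm = 2, the partition is not yet determined (e.g. several partitions of 4 into 2 parts exist). Let N = A − (0)·I. Computing rank(N^1) = 2, rank(N^2) = 1, rank(N^3) = 0; the number of blocks of size ≥ j is rank(N^{j−1}) − rank(N^j), giving [2, 1, 1]. So we have 1 block(s) of size 3, 1 block(s) of size 1 → block sizes [3, 1]

Assembling the blocks gives a Jordan form
J =
  [0, 1, 0, 0]
  [0, 0, 1, 0]
  [0, 0, 0, 0]
  [0, 0, 0, 0]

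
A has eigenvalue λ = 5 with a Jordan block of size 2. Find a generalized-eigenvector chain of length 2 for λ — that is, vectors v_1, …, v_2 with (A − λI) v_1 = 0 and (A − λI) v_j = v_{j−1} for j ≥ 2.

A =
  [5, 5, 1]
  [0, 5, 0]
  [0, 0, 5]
A Jordan chain for λ = 5 of length 2:
v_1 = (5, 0, 0)ᵀ
v_2 = (0, 1, 0)ᵀ

Let N = A − (5)·I. We want v_2 with N^2 v_2 = 0 but N^1 v_2 ≠ 0; then v_{j-1} := N · v_j for j = 2, …, 2.

Pick v_2 = (0, 1, 0)ᵀ.
Then v_1 = N · v_2 = (5, 0, 0)ᵀ.

Sanity check: (A − (5)·I) v_1 = (0, 0, 0)ᵀ = 0. ✓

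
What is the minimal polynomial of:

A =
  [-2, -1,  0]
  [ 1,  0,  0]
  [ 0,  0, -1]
x^2 + 2*x + 1

The characteristic polynomial is χ_A(x) = (x + 1)^3, so the eigenvalues are known. The minimal polynomial is
  m_A(x) = Π_λ (x − λ)^{k_λ}
where k_λ is the size of the *largest* Jordan block for λ (equivalently, the smallest k with (A − λI)^k v = 0 for every generalised eigenvector v of λ).

  λ = -1: largest Jordan block has size 2, contributing (x + 1)^2

So m_A(x) = (x + 1)^2 = x^2 + 2*x + 1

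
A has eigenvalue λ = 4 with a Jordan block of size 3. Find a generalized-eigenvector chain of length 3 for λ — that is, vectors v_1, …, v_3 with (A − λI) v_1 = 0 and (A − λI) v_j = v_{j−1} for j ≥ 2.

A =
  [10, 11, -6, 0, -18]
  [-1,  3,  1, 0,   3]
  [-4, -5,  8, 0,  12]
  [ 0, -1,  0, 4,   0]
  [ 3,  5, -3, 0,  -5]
A Jordan chain for λ = 4 of length 3:
v_1 = (-5, 0, 1, 1, -2)ᵀ
v_2 = (6, -1, -4, 0, 3)ᵀ
v_3 = (1, 0, 0, 0, 0)ᵀ

Let N = A − (4)·I. We want v_3 with N^3 v_3 = 0 but N^2 v_3 ≠ 0; then v_{j-1} := N · v_j for j = 3, …, 2.

Pick v_3 = (1, 0, 0, 0, 0)ᵀ.
Then v_2 = N · v_3 = (6, -1, -4, 0, 3)ᵀ.
Then v_1 = N · v_2 = (-5, 0, 1, 1, -2)ᵀ.

Sanity check: (A − (4)·I) v_1 = (0, 0, 0, 0, 0)ᵀ = 0. ✓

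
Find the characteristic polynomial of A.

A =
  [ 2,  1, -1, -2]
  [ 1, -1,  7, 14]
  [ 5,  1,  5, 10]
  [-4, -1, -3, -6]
x^4

Expanding det(x·I − A) (e.g. by cofactor expansion or by noting that A is similar to its Jordan form J, which has the same characteristic polynomial as A) gives
  χ_A(x) = x^4
which factors as x^4. The eigenvalues (with algebraic multiplicities) are λ = 0 with multiplicity 4.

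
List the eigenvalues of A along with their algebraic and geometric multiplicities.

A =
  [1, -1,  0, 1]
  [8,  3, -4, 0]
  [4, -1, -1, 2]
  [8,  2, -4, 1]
λ = 1: alg = 4, geom = 2

Step 1 — factor the characteristic polynomial to read off the algebraic multiplicities:
  χ_A(x) = (x - 1)^4

Step 2 — compute geometric multiplicities via the rank-nullity identity g(λ) = n − rank(A − λI):
  rank(A − (1)·I) = 2, so dim ker(A − (1)·I) = n − 2 = 2

Summary:
  λ = 1: algebraic multiplicity = 4, geometric multiplicity = 2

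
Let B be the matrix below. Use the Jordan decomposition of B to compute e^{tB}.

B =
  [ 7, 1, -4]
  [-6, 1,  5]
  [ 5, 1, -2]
e^{tB} =
  [-t^2*exp(2*t)/2 + 5*t*exp(2*t) + exp(2*t), t*exp(2*t), t^2*exp(2*t)/2 - 4*t*exp(2*t)]
  [t^2*exp(2*t)/2 - 6*t*exp(2*t), -t*exp(2*t) + exp(2*t), -t^2*exp(2*t)/2 + 5*t*exp(2*t)]
  [-t^2*exp(2*t)/2 + 5*t*exp(2*t), t*exp(2*t), t^2*exp(2*t)/2 - 4*t*exp(2*t) + exp(2*t)]

Strategy: write B = P · J · P⁻¹ where J is a Jordan canonical form, so e^{tB} = P · e^{tJ} · P⁻¹, and e^{tJ} can be computed block-by-block.

B has Jordan form
J =
  [2, 1, 0]
  [0, 2, 1]
  [0, 0, 2]
(up to reordering of blocks).

Per-block formulas:
  For a 3×3 Jordan block J_3(2): exp(t · J_3(2)) = e^(2t)·(I + t·N + (t^2/2)·N^2), where N is the 3×3 nilpotent shift.

After assembling e^{tJ} and conjugating by P, we get:

e^{tB} =
  [-t^2*exp(2*t)/2 + 5*t*exp(2*t) + exp(2*t), t*exp(2*t), t^2*exp(2*t)/2 - 4*t*exp(2*t)]
  [t^2*exp(2*t)/2 - 6*t*exp(2*t), -t*exp(2*t) + exp(2*t), -t^2*exp(2*t)/2 + 5*t*exp(2*t)]
  [-t^2*exp(2*t)/2 + 5*t*exp(2*t), t*exp(2*t), t^2*exp(2*t)/2 - 4*t*exp(2*t) + exp(2*t)]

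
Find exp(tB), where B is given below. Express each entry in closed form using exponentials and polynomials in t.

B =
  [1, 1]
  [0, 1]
e^{tB} =
  [exp(t), t*exp(t)]
  [0, exp(t)]

Strategy: write B = P · J · P⁻¹ where J is a Jordan canonical form, so e^{tB} = P · e^{tJ} · P⁻¹, and e^{tJ} can be computed block-by-block.

B has Jordan form
J =
  [1, 1]
  [0, 1]
(up to reordering of blocks).

Per-block formulas:
  For a 2×2 Jordan block J_2(1): exp(t · J_2(1)) = e^(1t)·(I + t·N), where N is the 2×2 nilpotent shift.

After assembling e^{tJ} and conjugating by P, we get:

e^{tB} =
  [exp(t), t*exp(t)]
  [0, exp(t)]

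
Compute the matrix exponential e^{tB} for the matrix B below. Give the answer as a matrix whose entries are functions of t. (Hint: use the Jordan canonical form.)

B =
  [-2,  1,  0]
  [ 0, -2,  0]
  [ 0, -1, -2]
e^{tB} =
  [exp(-2*t), t*exp(-2*t), 0]
  [0, exp(-2*t), 0]
  [0, -t*exp(-2*t), exp(-2*t)]

Strategy: write B = P · J · P⁻¹ where J is a Jordan canonical form, so e^{tB} = P · e^{tJ} · P⁻¹, and e^{tJ} can be computed block-by-block.

B has Jordan form
J =
  [-2,  1,  0]
  [ 0, -2,  0]
  [ 0,  0, -2]
(up to reordering of blocks).

Per-block formulas:
  For a 1×1 block at λ = -2: exp(t · [-2]) = [e^(-2t)].
  For a 2×2 Jordan block J_2(-2): exp(t · J_2(-2)) = e^(-2t)·(I + t·N), where N is the 2×2 nilpotent shift.

After assembling e^{tJ} and conjugating by P, we get:

e^{tB} =
  [exp(-2*t), t*exp(-2*t), 0]
  [0, exp(-2*t), 0]
  [0, -t*exp(-2*t), exp(-2*t)]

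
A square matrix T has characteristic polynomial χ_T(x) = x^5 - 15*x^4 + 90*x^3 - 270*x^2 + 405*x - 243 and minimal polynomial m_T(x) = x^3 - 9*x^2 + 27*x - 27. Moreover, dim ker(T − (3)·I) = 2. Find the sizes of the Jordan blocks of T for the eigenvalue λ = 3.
Block sizes for λ = 3: [3, 2]

Step 1 — from the characteristic polynomial, algebraic multiplicity of λ = 3 is 5. From dim ker(T − (3)·I) = 2, there are exactly 2 Jordan blocks for λ = 3.
Step 2 — from the minimal polynomial, the factor (x − 3)^3 tells us the largest block for λ = 3 has size 3.
Step 3 — with total size 5, 2 blocks, and largest block 3, the block sizes (in nonincreasing order) are [3, 2].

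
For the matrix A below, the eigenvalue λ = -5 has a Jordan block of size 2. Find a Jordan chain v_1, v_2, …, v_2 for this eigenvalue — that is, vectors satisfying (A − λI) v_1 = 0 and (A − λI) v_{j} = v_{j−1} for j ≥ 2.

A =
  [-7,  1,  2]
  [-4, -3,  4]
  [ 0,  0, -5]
A Jordan chain for λ = -5 of length 2:
v_1 = (-2, -4, 0)ᵀ
v_2 = (1, 0, 0)ᵀ

Let N = A − (-5)·I. We want v_2 with N^2 v_2 = 0 but N^1 v_2 ≠ 0; then v_{j-1} := N · v_j for j = 2, …, 2.

Pick v_2 = (1, 0, 0)ᵀ.
Then v_1 = N · v_2 = (-2, -4, 0)ᵀ.

Sanity check: (A − (-5)·I) v_1 = (0, 0, 0)ᵀ = 0. ✓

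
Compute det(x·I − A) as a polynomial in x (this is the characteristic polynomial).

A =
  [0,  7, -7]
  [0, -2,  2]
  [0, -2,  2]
x^3

Expanding det(x·I − A) (e.g. by cofactor expansion or by noting that A is similar to its Jordan form J, which has the same characteristic polynomial as A) gives
  χ_A(x) = x^3
which factors as x^3. The eigenvalues (with algebraic multiplicities) are λ = 0 with multiplicity 3.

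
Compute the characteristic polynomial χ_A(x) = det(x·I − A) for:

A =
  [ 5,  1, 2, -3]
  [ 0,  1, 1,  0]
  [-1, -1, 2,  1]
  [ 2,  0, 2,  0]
x^4 - 8*x^3 + 24*x^2 - 32*x + 16

Expanding det(x·I − A) (e.g. by cofactor expansion or by noting that A is similar to its Jordan form J, which has the same characteristic polynomial as A) gives
  χ_A(x) = x^4 - 8*x^3 + 24*x^2 - 32*x + 16
which factors as (x - 2)^4. The eigenvalues (with algebraic multiplicities) are λ = 2 with multiplicity 4.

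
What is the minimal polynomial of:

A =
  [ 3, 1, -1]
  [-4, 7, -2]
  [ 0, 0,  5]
x^2 - 10*x + 25

The characteristic polynomial is χ_A(x) = (x - 5)^3, so the eigenvalues are known. The minimal polynomial is
  m_A(x) = Π_λ (x − λ)^{k_λ}
where k_λ is the size of the *largest* Jordan block for λ (equivalently, the smallest k with (A − λI)^k v = 0 for every generalised eigenvector v of λ).

  λ = 5: largest Jordan block has size 2, contributing (x − 5)^2

So m_A(x) = (x - 5)^2 = x^2 - 10*x + 25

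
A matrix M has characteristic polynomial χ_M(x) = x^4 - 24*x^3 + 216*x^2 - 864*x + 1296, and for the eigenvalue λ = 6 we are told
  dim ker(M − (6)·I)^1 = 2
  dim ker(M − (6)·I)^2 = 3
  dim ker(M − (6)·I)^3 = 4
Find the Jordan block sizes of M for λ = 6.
Block sizes for λ = 6: [3, 1]

From the dimensions of kernels of powers, the number of Jordan blocks of size at least j is d_j − d_{j−1} where d_j = dim ker(N^j) (with d_0 = 0). Computing the differences gives [2, 1, 1].
The number of blocks of size exactly k is (#blocks of size ≥ k) − (#blocks of size ≥ k + 1), so the partition is: 1 block(s) of size 1, 1 block(s) of size 3.
In nonincreasing order the block sizes are [3, 1].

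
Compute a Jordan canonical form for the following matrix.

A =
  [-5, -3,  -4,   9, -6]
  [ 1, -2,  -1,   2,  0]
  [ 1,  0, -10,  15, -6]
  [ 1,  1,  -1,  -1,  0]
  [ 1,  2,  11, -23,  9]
J_2(-3) ⊕ J_2(-3) ⊕ J_1(3)

The characteristic polynomial is
  det(x·I − A) = x^5 + 9*x^4 + 18*x^3 - 54*x^2 - 243*x - 243 = (x - 3)*(x + 3)^4

Eigenvalues and multiplicities (the geometric multiplicity of λ is n − rank(A − λI), which equals the number of Jordan blocks for λ):
  λ = -3: algebraic multiplicity = 4, geometric multiplicity = 2
  λ = 3: algebraic multiplicity = 1, geometric multiplicity = 1

Determining the block sizes for each eigenvalue:
  λ = -3: with am = 4 and gm = 2, the partition is not yet determined (e.g. several partitions of 4 into 2 parts exist). Let N = A − (-3)·I. Computing rank(N^1) = 3, rank(N^2) = 1; the number of blocks of size ≥ j is rank(N^{j−1}) − rank(N^j), giving [2, 2]. So we have 2 block(s) of size 2 → block sizes [2, 2]
  λ = 3: one block (gm = 1), so the single block has size am = 1 → block sizes [1]

Assembling the blocks gives a Jordan form
J =
  [-3,  1,  0,  0, 0]
  [ 0, -3,  0,  0, 0]
  [ 0,  0, -3,  1, 0]
  [ 0,  0,  0, -3, 0]
  [ 0,  0,  0,  0, 3]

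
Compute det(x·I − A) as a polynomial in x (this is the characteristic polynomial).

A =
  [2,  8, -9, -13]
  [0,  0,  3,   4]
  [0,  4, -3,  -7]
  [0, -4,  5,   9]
x^4 - 8*x^3 + 24*x^2 - 32*x + 16

Expanding det(x·I − A) (e.g. by cofactor expansion or by noting that A is similar to its Jordan form J, which has the same characteristic polynomial as A) gives
  χ_A(x) = x^4 - 8*x^3 + 24*x^2 - 32*x + 16
which factors as (x - 2)^4. The eigenvalues (with algebraic multiplicities) are λ = 2 with multiplicity 4.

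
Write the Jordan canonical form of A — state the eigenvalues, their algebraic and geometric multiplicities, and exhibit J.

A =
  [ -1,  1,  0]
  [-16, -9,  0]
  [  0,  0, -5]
J_2(-5) ⊕ J_1(-5)

The characteristic polynomial is
  det(x·I − A) = x^3 + 15*x^2 + 75*x + 125 = (x + 5)^3

Eigenvalues and multiplicities (the geometric multiplicity of λ is n − rank(A − λI), which equals the number of Jordan blocks for λ):
  λ = -5: algebraic multiplicity = 3, geometric multiplicity = 2

Determining the block sizes for each eigenvalue:
  λ = -5: 2 blocks summing to 3 forces exactly one block of size 2 and the rest size 1 → block sizes [2, 1]

Assembling the blocks gives a Jordan form
J =
  [-5,  1,  0]
  [ 0, -5,  0]
  [ 0,  0, -5]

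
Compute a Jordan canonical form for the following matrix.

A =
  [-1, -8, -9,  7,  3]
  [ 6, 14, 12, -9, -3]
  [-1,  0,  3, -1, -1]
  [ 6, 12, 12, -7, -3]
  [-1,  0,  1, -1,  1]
J_3(2) ⊕ J_1(2) ⊕ J_1(2)

The characteristic polynomial is
  det(x·I − A) = x^5 - 10*x^4 + 40*x^3 - 80*x^2 + 80*x - 32 = (x - 2)^5

Eigenvalues and multiplicities (the geometric multiplicity of λ is n − rank(A − λI), which equals the number of Jordan blocks for λ):
  λ = 2: algebraic multiplicity = 5, geometric multiplicity = 3

Determining the block sizes for each eigenvalue:
  λ = 2: with am = 5 and gm = 3, the partition is not yet determined (e.g. several partitions of 5 into 3 parts exist). Let N = A − (2)·I. Computing rank(N^1) = 2, rank(N^2) = 1, rank(N^3) = 0; the number of blocks of size ≥ j is rank(N^{j−1}) − rank(N^j), giving [3, 1, 1]. So we have 1 block(s) of size 3, 2 block(s) of size 1 → block sizes [3, 1, 1]

Assembling the blocks gives a Jordan form
J =
  [2, 1, 0, 0, 0]
  [0, 2, 1, 0, 0]
  [0, 0, 2, 0, 0]
  [0, 0, 0, 2, 0]
  [0, 0, 0, 0, 2]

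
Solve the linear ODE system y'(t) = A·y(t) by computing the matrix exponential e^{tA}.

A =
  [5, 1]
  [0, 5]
e^{tA} =
  [exp(5*t), t*exp(5*t)]
  [0, exp(5*t)]

Strategy: write A = P · J · P⁻¹ where J is a Jordan canonical form, so e^{tA} = P · e^{tJ} · P⁻¹, and e^{tJ} can be computed block-by-block.

A has Jordan form
J =
  [5, 1]
  [0, 5]
(up to reordering of blocks).

Per-block formulas:
  For a 2×2 Jordan block J_2(5): exp(t · J_2(5)) = e^(5t)·(I + t·N), where N is the 2×2 nilpotent shift.

After assembling e^{tJ} and conjugating by P, we get:

e^{tA} =
  [exp(5*t), t*exp(5*t)]
  [0, exp(5*t)]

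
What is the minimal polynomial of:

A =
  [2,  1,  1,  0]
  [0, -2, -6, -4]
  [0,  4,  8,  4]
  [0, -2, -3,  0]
x^2 - 4*x + 4

The characteristic polynomial is χ_A(x) = (x - 2)^4, so the eigenvalues are known. The minimal polynomial is
  m_A(x) = Π_λ (x − λ)^{k_λ}
where k_λ is the size of the *largest* Jordan block for λ (equivalently, the smallest k with (A − λI)^k v = 0 for every generalised eigenvector v of λ).

  λ = 2: largest Jordan block has size 2, contributing (x − 2)^2

So m_A(x) = (x - 2)^2 = x^2 - 4*x + 4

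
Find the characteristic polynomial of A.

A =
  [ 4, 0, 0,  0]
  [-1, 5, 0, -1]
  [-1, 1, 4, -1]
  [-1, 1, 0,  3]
x^4 - 16*x^3 + 96*x^2 - 256*x + 256

Expanding det(x·I − A) (e.g. by cofactor expansion or by noting that A is similar to its Jordan form J, which has the same characteristic polynomial as A) gives
  χ_A(x) = x^4 - 16*x^3 + 96*x^2 - 256*x + 256
which factors as (x - 4)^4. The eigenvalues (with algebraic multiplicities) are λ = 4 with multiplicity 4.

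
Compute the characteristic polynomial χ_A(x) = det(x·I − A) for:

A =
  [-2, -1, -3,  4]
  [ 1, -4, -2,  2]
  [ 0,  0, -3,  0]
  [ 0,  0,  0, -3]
x^4 + 12*x^3 + 54*x^2 + 108*x + 81

Expanding det(x·I − A) (e.g. by cofactor expansion or by noting that A is similar to its Jordan form J, which has the same characteristic polynomial as A) gives
  χ_A(x) = x^4 + 12*x^3 + 54*x^2 + 108*x + 81
which factors as (x + 3)^4. The eigenvalues (with algebraic multiplicities) are λ = -3 with multiplicity 4.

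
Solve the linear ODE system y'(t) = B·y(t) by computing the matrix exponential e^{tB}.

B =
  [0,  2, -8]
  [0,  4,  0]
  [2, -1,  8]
e^{tB} =
  [-4*t*exp(4*t) + exp(4*t), 2*t*exp(4*t), -8*t*exp(4*t)]
  [0, exp(4*t), 0]
  [2*t*exp(4*t), -t*exp(4*t), 4*t*exp(4*t) + exp(4*t)]

Strategy: write B = P · J · P⁻¹ where J is a Jordan canonical form, so e^{tB} = P · e^{tJ} · P⁻¹, and e^{tJ} can be computed block-by-block.

B has Jordan form
J =
  [4, 1, 0]
  [0, 4, 0]
  [0, 0, 4]
(up to reordering of blocks).

Per-block formulas:
  For a 1×1 block at λ = 4: exp(t · [4]) = [e^(4t)].
  For a 2×2 Jordan block J_2(4): exp(t · J_2(4)) = e^(4t)·(I + t·N), where N is the 2×2 nilpotent shift.

After assembling e^{tJ} and conjugating by P, we get:

e^{tB} =
  [-4*t*exp(4*t) + exp(4*t), 2*t*exp(4*t), -8*t*exp(4*t)]
  [0, exp(4*t), 0]
  [2*t*exp(4*t), -t*exp(4*t), 4*t*exp(4*t) + exp(4*t)]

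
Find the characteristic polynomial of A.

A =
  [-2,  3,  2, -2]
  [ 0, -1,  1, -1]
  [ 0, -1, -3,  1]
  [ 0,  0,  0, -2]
x^4 + 8*x^3 + 24*x^2 + 32*x + 16

Expanding det(x·I − A) (e.g. by cofactor expansion or by noting that A is similar to its Jordan form J, which has the same characteristic polynomial as A) gives
  χ_A(x) = x^4 + 8*x^3 + 24*x^2 + 32*x + 16
which factors as (x + 2)^4. The eigenvalues (with algebraic multiplicities) are λ = -2 with multiplicity 4.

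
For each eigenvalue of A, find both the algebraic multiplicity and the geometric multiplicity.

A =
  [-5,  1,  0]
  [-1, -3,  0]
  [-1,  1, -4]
λ = -4: alg = 3, geom = 2

Step 1 — factor the characteristic polynomial to read off the algebraic multiplicities:
  χ_A(x) = (x + 4)^3

Step 2 — compute geometric multiplicities via the rank-nullity identity g(λ) = n − rank(A − λI):
  rank(A − (-4)·I) = 1, so dim ker(A − (-4)·I) = n − 1 = 2

Summary:
  λ = -4: algebraic multiplicity = 3, geometric multiplicity = 2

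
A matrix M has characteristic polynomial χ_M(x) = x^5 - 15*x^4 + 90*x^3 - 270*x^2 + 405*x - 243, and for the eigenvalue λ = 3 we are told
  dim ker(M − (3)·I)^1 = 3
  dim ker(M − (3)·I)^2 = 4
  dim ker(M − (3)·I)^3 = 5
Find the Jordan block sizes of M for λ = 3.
Block sizes for λ = 3: [3, 1, 1]

From the dimensions of kernels of powers, the number of Jordan blocks of size at least j is d_j − d_{j−1} where d_j = dim ker(N^j) (with d_0 = 0). Computing the differences gives [3, 1, 1].
The number of blocks of size exactly k is (#blocks of size ≥ k) − (#blocks of size ≥ k + 1), so the partition is: 2 block(s) of size 1, 1 block(s) of size 3.
In nonincreasing order the block sizes are [3, 1, 1].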